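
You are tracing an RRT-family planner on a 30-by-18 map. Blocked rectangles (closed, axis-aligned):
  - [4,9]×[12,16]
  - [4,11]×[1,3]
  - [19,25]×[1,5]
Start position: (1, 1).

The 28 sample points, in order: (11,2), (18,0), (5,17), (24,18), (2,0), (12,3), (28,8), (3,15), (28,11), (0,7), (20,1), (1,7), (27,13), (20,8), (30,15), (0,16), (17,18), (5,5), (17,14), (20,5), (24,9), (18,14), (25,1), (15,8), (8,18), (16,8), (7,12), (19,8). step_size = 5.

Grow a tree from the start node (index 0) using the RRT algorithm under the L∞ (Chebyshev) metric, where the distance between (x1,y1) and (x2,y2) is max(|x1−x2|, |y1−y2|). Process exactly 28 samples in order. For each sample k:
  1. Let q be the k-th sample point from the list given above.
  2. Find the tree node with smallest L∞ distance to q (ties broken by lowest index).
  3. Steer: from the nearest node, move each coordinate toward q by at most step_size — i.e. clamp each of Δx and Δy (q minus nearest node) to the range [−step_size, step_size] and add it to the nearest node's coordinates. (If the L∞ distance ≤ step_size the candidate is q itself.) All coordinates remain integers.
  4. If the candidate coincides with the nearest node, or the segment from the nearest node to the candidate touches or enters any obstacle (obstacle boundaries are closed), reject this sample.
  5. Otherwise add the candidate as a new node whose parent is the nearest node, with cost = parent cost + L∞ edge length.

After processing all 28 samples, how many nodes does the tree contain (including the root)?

Node count: 17

1. q=(11,2) nearest=0 d=10 new=(6,2) → blocked by [4,11]×[1,3], reject
2. q=(18,0) nearest=0 d=17 new=(6,0) → add node 1 parent=0 cost=5
3. q=(5,17) nearest=0 d=16 new=(5,6) → add node 2 parent=0 cost=5
4. q=(24,18) nearest=1 d=18 new=(11,5) → blocked by [4,11]×[1,3], reject
5. q=(2,0) nearest=0 d=1 new=(2,0) → add node 3 parent=0 cost=1
6. q=(12,3) nearest=1 d=6 new=(11,3) → blocked by [4,11]×[1,3], reject
7. q=(28,8) nearest=1 d=22 new=(11,5) → blocked by [4,11]×[1,3], reject
8. q=(3,15) nearest=2 d=9 new=(3,11) → add node 4 parent=2 cost=10
9. q=(28,11) nearest=1 d=22 new=(11,5) → blocked by [4,11]×[1,3], reject
10. q=(0,7) nearest=4 d=4 new=(0,7) → add node 5 parent=4 cost=14
11. q=(20,1) nearest=1 d=14 new=(11,1) → blocked by [4,11]×[1,3], reject
12. q=(1,7) nearest=5 d=1 new=(1,7) → add node 6 parent=5 cost=15
13. q=(27,13) nearest=1 d=21 new=(11,5) → blocked by [4,11]×[1,3], reject
14. q=(20,8) nearest=1 d=14 new=(11,5) → blocked by [4,11]×[1,3], reject
15. q=(30,15) nearest=1 d=24 new=(11,5) → blocked by [4,11]×[1,3], reject
16. q=(0,16) nearest=4 d=5 new=(0,16) → add node 7 parent=4 cost=15
17. q=(17,18) nearest=2 d=12 new=(10,11) → add node 8 parent=2 cost=10
18. q=(5,5) nearest=2 d=1 new=(5,5) → add node 9 parent=2 cost=6
19. q=(17,14) nearest=8 d=7 new=(15,14) → add node 10 parent=8 cost=15
20. q=(20,5) nearest=10 d=9 new=(20,9) → add node 11 parent=10 cost=20
21. q=(24,9) nearest=11 d=4 new=(24,9) → add node 12 parent=11 cost=24
22. q=(18,14) nearest=10 d=3 new=(18,14) → add node 13 parent=10 cost=18
23. q=(25,1) nearest=11 d=8 new=(25,4) → blocked by [19,25]×[1,5], reject
24. q=(15,8) nearest=8 d=5 new=(15,8) → add node 14 parent=8 cost=15
25. q=(8,18) nearest=4 d=7 new=(8,16) → blocked by [4,9]×[12,16], reject
26. q=(16,8) nearest=14 d=1 new=(16,8) → add node 15 parent=14 cost=16
27. q=(7,12) nearest=8 d=3 new=(7,12) → blocked by [4,9]×[12,16], reject
28. q=(19,8) nearest=11 d=1 new=(19,8) → add node 16 parent=11 cost=21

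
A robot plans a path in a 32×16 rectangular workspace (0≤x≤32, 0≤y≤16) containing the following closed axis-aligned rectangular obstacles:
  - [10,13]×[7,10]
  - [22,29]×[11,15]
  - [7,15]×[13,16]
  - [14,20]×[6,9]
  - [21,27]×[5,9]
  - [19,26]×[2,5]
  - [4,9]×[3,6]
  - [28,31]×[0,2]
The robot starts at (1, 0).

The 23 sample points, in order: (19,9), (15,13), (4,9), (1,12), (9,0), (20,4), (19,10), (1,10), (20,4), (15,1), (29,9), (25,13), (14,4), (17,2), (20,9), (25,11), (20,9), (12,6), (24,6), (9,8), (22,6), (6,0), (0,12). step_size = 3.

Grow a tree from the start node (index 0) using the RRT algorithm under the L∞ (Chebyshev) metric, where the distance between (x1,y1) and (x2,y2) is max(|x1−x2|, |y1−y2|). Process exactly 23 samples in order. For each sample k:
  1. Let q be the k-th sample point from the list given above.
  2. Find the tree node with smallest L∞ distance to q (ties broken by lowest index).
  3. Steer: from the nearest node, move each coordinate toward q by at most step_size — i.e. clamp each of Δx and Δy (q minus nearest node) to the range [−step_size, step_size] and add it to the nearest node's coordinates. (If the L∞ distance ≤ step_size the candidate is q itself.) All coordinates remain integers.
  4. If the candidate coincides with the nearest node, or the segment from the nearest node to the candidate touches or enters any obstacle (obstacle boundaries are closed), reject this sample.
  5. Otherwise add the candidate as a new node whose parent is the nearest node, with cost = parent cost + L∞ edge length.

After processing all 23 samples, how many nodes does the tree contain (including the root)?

1. q=(19,9) nearest=0 d=18 new=(4,3) → blocked by [4,9]×[3,6], reject
2. q=(15,13) nearest=0 d=14 new=(4,3) → blocked by [4,9]×[3,6], reject
3. q=(4,9) nearest=0 d=9 new=(4,3) → blocked by [4,9]×[3,6], reject
4. q=(1,12) nearest=0 d=12 new=(1,3) → add node 1 parent=0 cost=3
5. q=(9,0) nearest=0 d=8 new=(4,0) → add node 2 parent=0 cost=3
6. q=(20,4) nearest=2 d=16 new=(7,3) → blocked by [4,9]×[3,6], reject
7. q=(19,10) nearest=2 d=15 new=(7,3) → blocked by [4,9]×[3,6], reject
8. q=(1,10) nearest=1 d=7 new=(1,6) → add node 3 parent=1 cost=6
9. q=(20,4) nearest=2 d=16 new=(7,3) → blocked by [4,9]×[3,6], reject
10. q=(15,1) nearest=2 d=11 new=(7,1) → add node 4 parent=2 cost=6
11. q=(29,9) nearest=4 d=22 new=(10,4) → blocked by [4,9]×[3,6], reject
12. q=(25,13) nearest=4 d=18 new=(10,4) → blocked by [4,9]×[3,6], reject
13. q=(14,4) nearest=4 d=7 new=(10,4) → blocked by [4,9]×[3,6], reject
14. q=(17,2) nearest=4 d=10 new=(10,2) → add node 5 parent=4 cost=9
15. q=(20,9) nearest=5 d=10 new=(13,5) → add node 6 parent=5 cost=12
16. q=(25,11) nearest=6 d=12 new=(16,8) → blocked by [14,20]×[6,9], reject
17. q=(20,9) nearest=6 d=7 new=(16,8) → blocked by [14,20]×[6,9], reject
18. q=(12,6) nearest=6 d=1 new=(12,6) → add node 7 parent=6 cost=13
19. q=(24,6) nearest=6 d=11 new=(16,6) → blocked by [14,20]×[6,9], reject
20. q=(9,8) nearest=7 d=3 new=(9,8) → blocked by [10,13]×[7,10], reject
21. q=(22,6) nearest=6 d=9 new=(16,6) → blocked by [14,20]×[6,9], reject
22. q=(6,0) nearest=4 d=1 new=(6,0) → add node 8 parent=4 cost=7
23. q=(0,12) nearest=3 d=6 new=(0,9) → add node 9 parent=3 cost=9

Node count: 10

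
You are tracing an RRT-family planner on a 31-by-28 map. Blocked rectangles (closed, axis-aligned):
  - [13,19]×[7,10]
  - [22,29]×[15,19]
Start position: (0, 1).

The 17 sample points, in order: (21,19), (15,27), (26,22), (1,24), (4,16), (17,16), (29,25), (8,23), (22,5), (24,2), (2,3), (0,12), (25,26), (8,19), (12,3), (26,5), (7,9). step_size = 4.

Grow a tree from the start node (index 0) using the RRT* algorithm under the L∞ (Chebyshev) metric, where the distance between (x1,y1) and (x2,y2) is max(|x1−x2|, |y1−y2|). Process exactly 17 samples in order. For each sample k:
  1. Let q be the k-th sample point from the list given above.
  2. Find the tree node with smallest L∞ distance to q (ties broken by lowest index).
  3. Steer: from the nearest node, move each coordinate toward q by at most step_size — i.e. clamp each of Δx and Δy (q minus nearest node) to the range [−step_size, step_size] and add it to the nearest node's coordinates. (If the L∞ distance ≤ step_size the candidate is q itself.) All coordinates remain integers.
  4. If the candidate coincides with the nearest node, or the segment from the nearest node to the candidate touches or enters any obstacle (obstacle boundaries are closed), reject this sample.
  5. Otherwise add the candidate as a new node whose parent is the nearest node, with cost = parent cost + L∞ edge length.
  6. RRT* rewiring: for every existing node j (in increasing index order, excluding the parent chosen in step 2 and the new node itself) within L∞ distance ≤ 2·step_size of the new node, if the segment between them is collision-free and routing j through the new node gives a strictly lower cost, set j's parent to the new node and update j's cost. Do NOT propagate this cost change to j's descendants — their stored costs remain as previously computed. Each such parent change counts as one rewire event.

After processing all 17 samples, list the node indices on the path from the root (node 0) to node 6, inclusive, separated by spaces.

1. q=(21,19) nearest=0 d=21 new=(4,5) → add node 1 parent=0 cost=4
2. q=(15,27) nearest=1 d=22 new=(8,9) → add node 2 parent=1 cost=8
3. q=(26,22) nearest=2 d=18 new=(12,13) → add node 3 parent=2 cost=12
4. q=(1,24) nearest=3 d=11 new=(8,17) → add node 4 parent=3 cost=16
5. q=(4,16) nearest=4 d=4 new=(4,16) → add node 5 parent=4 cost=20
6. q=(17,16) nearest=3 d=5 new=(16,16) → add node 6 parent=3 cost=16
7. q=(29,25) nearest=6 d=13 new=(20,20) → add node 7 parent=6 cost=20
8. q=(8,23) nearest=4 d=6 new=(8,21) → add node 8 parent=4 cost=20
9. q=(22,5) nearest=3 d=10 new=(16,9) → blocked by [13,19]×[7,10], reject
10. q=(24,2) nearest=3 d=12 new=(16,9) → blocked by [13,19]×[7,10], reject
11. q=(2,3) nearest=0 d=2 new=(2,3) → add node 9 parent=0 cost=2
12. q=(0,12) nearest=5 d=4 new=(0,12) → add node 10 parent=5 cost=24
13. q=(25,26) nearest=7 d=6 new=(24,24) → add node 11 parent=7 cost=24
14. q=(8,19) nearest=4 d=2 new=(8,19) → add node 12 parent=4 cost=18
15. q=(12,3) nearest=2 d=6 new=(12,5) → add node 13 parent=2 cost=12
16. q=(26,5) nearest=6 d=11 new=(20,12) → add node 14 parent=6 cost=20
17. q=(7,9) nearest=2 d=1 new=(7,9) → add node 15 parent=2 cost=9; rewire 5→15 (16<20); rewire 10→15 (16<24)

Path: 0 1 2 3 6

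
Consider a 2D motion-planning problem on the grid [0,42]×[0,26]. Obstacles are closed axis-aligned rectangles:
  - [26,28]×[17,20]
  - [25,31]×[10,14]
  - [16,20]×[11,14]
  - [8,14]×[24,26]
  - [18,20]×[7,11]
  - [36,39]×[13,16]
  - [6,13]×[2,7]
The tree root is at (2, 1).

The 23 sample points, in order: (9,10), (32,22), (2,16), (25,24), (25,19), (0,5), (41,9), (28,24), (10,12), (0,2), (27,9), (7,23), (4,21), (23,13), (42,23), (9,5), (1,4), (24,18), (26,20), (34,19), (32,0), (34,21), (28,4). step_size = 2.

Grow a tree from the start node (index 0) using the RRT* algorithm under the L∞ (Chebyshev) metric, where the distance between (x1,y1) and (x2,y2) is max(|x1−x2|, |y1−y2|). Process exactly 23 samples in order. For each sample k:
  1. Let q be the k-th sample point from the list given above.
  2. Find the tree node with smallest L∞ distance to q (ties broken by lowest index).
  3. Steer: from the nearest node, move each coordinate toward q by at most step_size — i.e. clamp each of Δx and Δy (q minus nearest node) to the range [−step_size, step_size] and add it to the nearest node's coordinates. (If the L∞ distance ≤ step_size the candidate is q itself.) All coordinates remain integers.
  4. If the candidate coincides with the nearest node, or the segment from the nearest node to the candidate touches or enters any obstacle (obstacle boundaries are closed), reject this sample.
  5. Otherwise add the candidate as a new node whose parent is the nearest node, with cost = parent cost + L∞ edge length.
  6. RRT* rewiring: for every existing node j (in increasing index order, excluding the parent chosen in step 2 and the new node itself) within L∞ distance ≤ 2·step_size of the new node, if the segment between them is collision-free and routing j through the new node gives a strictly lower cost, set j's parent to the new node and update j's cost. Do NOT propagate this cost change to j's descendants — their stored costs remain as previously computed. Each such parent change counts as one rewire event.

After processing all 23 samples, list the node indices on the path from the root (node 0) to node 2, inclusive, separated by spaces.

1. q=(9,10) nearest=0 d=9 new=(4,3) → add node 1 parent=0 cost=2
2. q=(32,22) nearest=1 d=28 new=(6,5) → blocked by [6,13]×[2,7], reject
3. q=(2,16) nearest=1 d=13 new=(2,5) → add node 2 parent=1 cost=4
4. q=(25,24) nearest=1 d=21 new=(6,5) → blocked by [6,13]×[2,7], reject
5. q=(25,19) nearest=1 d=21 new=(6,5) → blocked by [6,13]×[2,7], reject
6. q=(0,5) nearest=2 d=2 new=(0,5) → add node 3 parent=2 cost=6
7. q=(41,9) nearest=1 d=37 new=(6,5) → blocked by [6,13]×[2,7], reject
8. q=(28,24) nearest=1 d=24 new=(6,5) → blocked by [6,13]×[2,7], reject
9. q=(10,12) nearest=2 d=8 new=(4,7) → add node 4 parent=2 cost=6
10. q=(0,2) nearest=0 d=2 new=(0,2) → add node 5 parent=0 cost=2; rewire 3→5 (5<6)
11. q=(27,9) nearest=1 d=23 new=(6,5) → blocked by [6,13]×[2,7], reject
12. q=(7,23) nearest=4 d=16 new=(6,9) → add node 6 parent=4 cost=8
13. q=(4,21) nearest=6 d=12 new=(4,11) → add node 7 parent=6 cost=10
14. q=(23,13) nearest=6 d=17 new=(8,11) → add node 8 parent=6 cost=10
15. q=(42,23) nearest=8 d=34 new=(10,13) → add node 9 parent=8 cost=12
16. q=(9,5) nearest=6 d=4 new=(8,7) → blocked by [6,13]×[2,7], reject
17. q=(1,4) nearest=2 d=1 new=(1,4) → add node 10 parent=2 cost=5
18. q=(24,18) nearest=9 d=14 new=(12,15) → add node 11 parent=9 cost=14
19. q=(26,20) nearest=11 d=14 new=(14,17) → add node 12 parent=11 cost=16
20. q=(34,19) nearest=12 d=20 new=(16,19) → add node 13 parent=12 cost=18
21. q=(32,0) nearest=12 d=18 new=(16,15) → add node 14 parent=12 cost=18
22. q=(34,21) nearest=13 d=18 new=(18,21) → add node 15 parent=13 cost=20
23. q=(28,4) nearest=14 d=12 new=(18,13) → blocked by [16,20]×[11,14], reject

Path: 0 1 2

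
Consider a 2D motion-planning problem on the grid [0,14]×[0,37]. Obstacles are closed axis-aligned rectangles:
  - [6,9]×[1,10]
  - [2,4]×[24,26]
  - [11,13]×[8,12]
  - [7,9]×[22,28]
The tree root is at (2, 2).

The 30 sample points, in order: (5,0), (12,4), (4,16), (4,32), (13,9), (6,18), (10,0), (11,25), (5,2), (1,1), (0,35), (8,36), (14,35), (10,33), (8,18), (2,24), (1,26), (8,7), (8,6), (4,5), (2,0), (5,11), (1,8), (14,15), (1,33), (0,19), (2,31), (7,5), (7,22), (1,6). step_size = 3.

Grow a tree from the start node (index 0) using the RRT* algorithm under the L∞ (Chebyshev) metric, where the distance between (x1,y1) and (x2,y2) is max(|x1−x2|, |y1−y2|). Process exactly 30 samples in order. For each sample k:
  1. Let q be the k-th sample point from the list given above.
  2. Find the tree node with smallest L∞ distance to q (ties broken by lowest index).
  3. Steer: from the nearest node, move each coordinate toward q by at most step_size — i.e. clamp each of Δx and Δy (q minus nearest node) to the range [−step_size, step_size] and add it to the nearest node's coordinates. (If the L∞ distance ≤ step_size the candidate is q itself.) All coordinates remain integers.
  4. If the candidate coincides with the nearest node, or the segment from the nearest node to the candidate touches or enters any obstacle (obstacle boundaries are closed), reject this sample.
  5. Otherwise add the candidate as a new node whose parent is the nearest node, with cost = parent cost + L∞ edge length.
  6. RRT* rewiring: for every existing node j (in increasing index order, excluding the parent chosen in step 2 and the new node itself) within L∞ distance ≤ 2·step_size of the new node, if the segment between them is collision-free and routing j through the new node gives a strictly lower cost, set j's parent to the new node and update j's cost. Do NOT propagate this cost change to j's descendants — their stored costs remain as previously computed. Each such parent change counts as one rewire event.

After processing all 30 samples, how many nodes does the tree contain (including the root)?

Node count: 21

1. q=(5,0) nearest=0 d=3 new=(5,0) → add node 1 parent=0 cost=3
2. q=(12,4) nearest=1 d=7 new=(8,3) → blocked by [6,9]×[1,10], reject
3. q=(4,16) nearest=0 d=14 new=(4,5) → add node 2 parent=0 cost=3
4. q=(4,32) nearest=2 d=27 new=(4,8) → add node 3 parent=2 cost=6
5. q=(13,9) nearest=1 d=9 new=(8,3) → blocked by [6,9]×[1,10], reject
6. q=(6,18) nearest=3 d=10 new=(6,11) → add node 4 parent=3 cost=9
7. q=(10,0) nearest=1 d=5 new=(8,0) → add node 5 parent=1 cost=6
8. q=(11,25) nearest=4 d=14 new=(9,14) → add node 6 parent=4 cost=12
9. q=(5,2) nearest=1 d=2 new=(5,2) → add node 7 parent=1 cost=5
10. q=(1,1) nearest=0 d=1 new=(1,1) → add node 8 parent=0 cost=1
11. q=(0,35) nearest=6 d=21 new=(6,17) → add node 9 parent=6 cost=15
12. q=(8,36) nearest=9 d=19 new=(8,20) → add node 10 parent=9 cost=18
13. q=(14,35) nearest=10 d=15 new=(11,23) → add node 11 parent=10 cost=21
14. q=(10,33) nearest=11 d=10 new=(10,26) → add node 12 parent=11 cost=24
15. q=(8,18) nearest=9 d=2 new=(8,18) → add node 13 parent=9 cost=17
16. q=(2,24) nearest=10 d=6 new=(5,23) → add node 14 parent=10 cost=21
17. q=(1,26) nearest=14 d=4 new=(2,26) → blocked by [2,4]×[24,26], reject
18. q=(8,7) nearest=2 d=4 new=(7,7) → blocked by [6,9]×[1,10], reject
19. q=(8,6) nearest=2 d=4 new=(7,6) → blocked by [6,9]×[1,10], reject
20. q=(4,5) nearest=2 d=0 → coincident, reject
21. q=(2,0) nearest=8 d=1 new=(2,0) → add node 15 parent=8 cost=2
22. q=(5,11) nearest=4 d=1 new=(5,11) → add node 16 parent=4 cost=10
23. q=(1,8) nearest=2 d=3 new=(1,8) → add node 17 parent=2 cost=6
24. q=(14,15) nearest=6 d=5 new=(12,15) → add node 18 parent=6 cost=15
25. q=(1,33) nearest=12 d=9 new=(7,29) → blocked by [7,9]×[22,28], reject
26. q=(0,19) nearest=14 d=5 new=(2,20) → add node 19 parent=14 cost=24
27. q=(2,31) nearest=12 d=8 new=(7,29) → blocked by [7,9]×[22,28], reject
28. q=(7,5) nearest=2 d=3 new=(7,5) → blocked by [6,9]×[1,10], reject
29. q=(7,22) nearest=10 d=2 new=(7,22) → blocked by [7,9]×[22,28], reject
30. q=(1,6) nearest=17 d=2 new=(1,6) → add node 20 parent=17 cost=8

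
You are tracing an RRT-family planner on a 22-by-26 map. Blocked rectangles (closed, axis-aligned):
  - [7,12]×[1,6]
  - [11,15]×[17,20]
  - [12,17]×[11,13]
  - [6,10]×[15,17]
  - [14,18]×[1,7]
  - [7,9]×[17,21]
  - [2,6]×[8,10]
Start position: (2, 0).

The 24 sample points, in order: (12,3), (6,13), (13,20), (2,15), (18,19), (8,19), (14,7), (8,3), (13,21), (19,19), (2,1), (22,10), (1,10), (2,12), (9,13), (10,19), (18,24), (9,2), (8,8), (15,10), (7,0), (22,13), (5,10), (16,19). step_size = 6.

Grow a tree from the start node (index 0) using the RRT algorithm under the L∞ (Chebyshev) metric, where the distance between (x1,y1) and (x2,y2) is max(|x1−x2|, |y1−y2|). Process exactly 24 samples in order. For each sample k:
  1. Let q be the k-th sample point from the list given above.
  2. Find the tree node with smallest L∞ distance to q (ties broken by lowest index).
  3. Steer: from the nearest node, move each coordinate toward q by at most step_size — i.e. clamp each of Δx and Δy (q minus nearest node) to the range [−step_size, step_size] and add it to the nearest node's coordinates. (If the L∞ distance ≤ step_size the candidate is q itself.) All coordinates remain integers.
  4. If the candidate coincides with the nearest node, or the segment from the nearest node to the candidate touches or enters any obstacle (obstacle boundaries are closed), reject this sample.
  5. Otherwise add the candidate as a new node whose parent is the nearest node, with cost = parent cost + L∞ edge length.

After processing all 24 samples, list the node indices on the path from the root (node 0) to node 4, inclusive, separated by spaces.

1. q=(12,3) nearest=0 d=10 new=(8,3) → blocked by [7,12]×[1,6], reject
2. q=(6,13) nearest=0 d=13 new=(6,6) → add node 1 parent=0 cost=6
3. q=(13,20) nearest=1 d=14 new=(12,12) → blocked by [12,17]×[11,13], reject
4. q=(2,15) nearest=1 d=9 new=(2,12) → blocked by [2,6]×[8,10], reject
5. q=(18,19) nearest=1 d=13 new=(12,12) → blocked by [12,17]×[11,13], reject
6. q=(8,19) nearest=1 d=13 new=(8,12) → add node 2 parent=1 cost=12
7. q=(14,7) nearest=2 d=6 new=(14,7) → blocked by [14,18]×[1,7], reject
8. q=(8,3) nearest=1 d=3 new=(8,3) → blocked by [7,12]×[1,6], reject
9. q=(13,21) nearest=2 d=9 new=(13,18) → blocked by [11,15]×[17,20], reject
10. q=(19,19) nearest=2 d=11 new=(14,18) → blocked by [11,15]×[17,20], reject
11. q=(2,1) nearest=0 d=1 new=(2,1) → add node 3 parent=0 cost=1
12. q=(22,10) nearest=2 d=14 new=(14,10) → add node 4 parent=2 cost=18
13. q=(1,10) nearest=1 d=5 new=(1,10) → blocked by [2,6]×[8,10], reject
14. q=(2,12) nearest=1 d=6 new=(2,12) → blocked by [2,6]×[8,10], reject
15. q=(9,13) nearest=2 d=1 new=(9,13) → add node 5 parent=2 cost=13
16. q=(10,19) nearest=5 d=6 new=(10,19) → blocked by [6,10]×[15,17], reject
17. q=(18,24) nearest=5 d=11 new=(15,19) → blocked by [11,15]×[17,20], reject
18. q=(9,2) nearest=1 d=4 new=(9,2) → blocked by [7,12]×[1,6], reject
19. q=(8,8) nearest=1 d=2 new=(8,8) → add node 6 parent=1 cost=8
20. q=(15,10) nearest=4 d=1 new=(15,10) → add node 7 parent=4 cost=19
21. q=(7,0) nearest=0 d=5 new=(7,0) → add node 8 parent=0 cost=5
22. q=(22,13) nearest=7 d=7 new=(21,13) → blocked by [12,17]×[11,13], reject
23. q=(5,10) nearest=2 d=3 new=(5,10) → blocked by [2,6]×[8,10], reject
24. q=(16,19) nearest=5 d=7 new=(15,19) → blocked by [11,15]×[17,20], reject

Path: 0 1 2 4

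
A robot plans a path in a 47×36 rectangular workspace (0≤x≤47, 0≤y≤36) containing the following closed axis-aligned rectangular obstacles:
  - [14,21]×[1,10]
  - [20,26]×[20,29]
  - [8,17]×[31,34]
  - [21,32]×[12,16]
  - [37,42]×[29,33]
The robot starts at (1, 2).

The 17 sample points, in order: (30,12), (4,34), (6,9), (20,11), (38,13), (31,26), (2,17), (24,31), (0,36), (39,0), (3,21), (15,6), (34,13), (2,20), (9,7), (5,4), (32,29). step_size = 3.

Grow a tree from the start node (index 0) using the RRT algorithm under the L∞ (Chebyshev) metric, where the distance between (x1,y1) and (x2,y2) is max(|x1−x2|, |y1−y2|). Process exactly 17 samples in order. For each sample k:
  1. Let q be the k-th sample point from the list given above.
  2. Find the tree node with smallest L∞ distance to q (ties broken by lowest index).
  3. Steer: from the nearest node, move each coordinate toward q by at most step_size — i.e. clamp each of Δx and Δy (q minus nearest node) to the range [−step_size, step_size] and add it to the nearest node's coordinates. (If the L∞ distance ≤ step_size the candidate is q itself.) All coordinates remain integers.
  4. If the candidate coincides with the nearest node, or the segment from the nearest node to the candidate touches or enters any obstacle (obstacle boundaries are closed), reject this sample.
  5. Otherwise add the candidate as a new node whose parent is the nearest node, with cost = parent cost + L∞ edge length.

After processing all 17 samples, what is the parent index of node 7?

1. q=(30,12) nearest=0 d=29 new=(4,5) → add node 1 parent=0 cost=3
2. q=(4,34) nearest=1 d=29 new=(4,8) → add node 2 parent=1 cost=6
3. q=(6,9) nearest=2 d=2 new=(6,9) → add node 3 parent=2 cost=8
4. q=(20,11) nearest=3 d=14 new=(9,11) → add node 4 parent=3 cost=11
5. q=(38,13) nearest=4 d=29 new=(12,13) → add node 5 parent=4 cost=14
6. q=(31,26) nearest=5 d=19 new=(15,16) → add node 6 parent=5 cost=17
7. q=(2,17) nearest=4 d=7 new=(6,14) → add node 7 parent=4 cost=14
8. q=(24,31) nearest=6 d=15 new=(18,19) → add node 8 parent=6 cost=20
9. q=(0,36) nearest=8 d=18 new=(15,22) → add node 9 parent=8 cost=23
10. q=(39,0) nearest=8 d=21 new=(21,16) → blocked by [21,32]×[12,16], reject
11. q=(3,21) nearest=7 d=7 new=(3,17) → add node 10 parent=7 cost=17
12. q=(15,6) nearest=4 d=6 new=(12,8) → add node 11 parent=4 cost=14
13. q=(34,13) nearest=8 d=16 new=(21,16) → blocked by [21,32]×[12,16], reject
14. q=(2,20) nearest=10 d=3 new=(2,20) → add node 12 parent=10 cost=20
15. q=(9,7) nearest=3 d=3 new=(9,7) → add node 13 parent=3 cost=11
16. q=(5,4) nearest=1 d=1 new=(5,4) → add node 14 parent=1 cost=4
17. q=(32,29) nearest=8 d=14 new=(21,22) → blocked by [20,26]×[20,29], reject

Parent of node 7: 4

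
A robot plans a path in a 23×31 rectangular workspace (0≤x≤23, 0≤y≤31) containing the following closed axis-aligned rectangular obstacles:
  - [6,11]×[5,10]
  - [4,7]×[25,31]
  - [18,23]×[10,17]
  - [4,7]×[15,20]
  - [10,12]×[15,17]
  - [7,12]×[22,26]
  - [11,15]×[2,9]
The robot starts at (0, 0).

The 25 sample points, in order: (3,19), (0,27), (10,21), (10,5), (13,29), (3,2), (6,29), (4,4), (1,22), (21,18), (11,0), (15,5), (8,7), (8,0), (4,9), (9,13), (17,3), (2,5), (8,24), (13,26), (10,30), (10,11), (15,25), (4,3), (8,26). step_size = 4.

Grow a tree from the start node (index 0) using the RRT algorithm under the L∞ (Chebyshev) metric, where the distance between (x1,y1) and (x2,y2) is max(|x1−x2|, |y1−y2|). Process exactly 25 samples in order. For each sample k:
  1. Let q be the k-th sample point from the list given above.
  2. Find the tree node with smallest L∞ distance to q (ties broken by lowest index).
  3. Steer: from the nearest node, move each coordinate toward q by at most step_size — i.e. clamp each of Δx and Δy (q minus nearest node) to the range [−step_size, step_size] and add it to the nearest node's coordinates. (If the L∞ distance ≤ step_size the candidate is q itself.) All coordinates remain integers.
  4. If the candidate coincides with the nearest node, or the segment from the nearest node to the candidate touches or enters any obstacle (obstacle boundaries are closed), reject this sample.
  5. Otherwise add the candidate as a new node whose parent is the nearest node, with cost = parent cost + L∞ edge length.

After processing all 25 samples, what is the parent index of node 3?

Parent of node 3: 2

1. q=(3,19) nearest=0 d=19 new=(3,4) → add node 1 parent=0 cost=4
2. q=(0,27) nearest=1 d=23 new=(0,8) → add node 2 parent=1 cost=8
3. q=(10,21) nearest=2 d=13 new=(4,12) → add node 3 parent=2 cost=12
4. q=(10,5) nearest=1 d=7 new=(7,5) → blocked by [6,11]×[5,10], reject
5. q=(13,29) nearest=3 d=17 new=(8,16) → blocked by [4,7]×[15,20], reject
6. q=(3,2) nearest=1 d=2 new=(3,2) → add node 4 parent=1 cost=6
7. q=(6,29) nearest=3 d=17 new=(6,16) → blocked by [4,7]×[15,20], reject
8. q=(4,4) nearest=1 d=1 new=(4,4) → add node 5 parent=1 cost=5
9. q=(1,22) nearest=3 d=10 new=(1,16) → add node 6 parent=3 cost=16
10. q=(21,18) nearest=3 d=17 new=(8,16) → blocked by [4,7]×[15,20], reject
11. q=(11,0) nearest=5 d=7 new=(8,0) → add node 7 parent=5 cost=9
12. q=(15,5) nearest=7 d=7 new=(12,4) → blocked by [11,15]×[2,9], reject
13. q=(8,7) nearest=5 d=4 new=(8,7) → blocked by [6,11]×[5,10], reject
14. q=(8,0) nearest=7 d=0 → coincident, reject
15. q=(4,9) nearest=3 d=3 new=(4,9) → add node 8 parent=3 cost=15
16. q=(9,13) nearest=3 d=5 new=(8,13) → add node 9 parent=3 cost=16
17. q=(17,3) nearest=7 d=9 new=(12,3) → blocked by [11,15]×[2,9], reject
18. q=(2,5) nearest=1 d=1 new=(2,5) → add node 10 parent=1 cost=5
19. q=(8,24) nearest=6 d=8 new=(5,20) → blocked by [4,7]×[15,20], reject
20. q=(13,26) nearest=6 d=12 new=(5,20) → blocked by [4,7]×[15,20], reject
21. q=(10,30) nearest=6 d=14 new=(5,20) → blocked by [4,7]×[15,20], reject
22. q=(10,11) nearest=9 d=2 new=(10,11) → add node 11 parent=9 cost=18
23. q=(15,25) nearest=9 d=12 new=(12,17) → blocked by [10,12]×[15,17], reject
24. q=(4,3) nearest=1 d=1 new=(4,3) → add node 12 parent=1 cost=5
25. q=(8,26) nearest=6 d=10 new=(5,20) → blocked by [4,7]×[15,20], reject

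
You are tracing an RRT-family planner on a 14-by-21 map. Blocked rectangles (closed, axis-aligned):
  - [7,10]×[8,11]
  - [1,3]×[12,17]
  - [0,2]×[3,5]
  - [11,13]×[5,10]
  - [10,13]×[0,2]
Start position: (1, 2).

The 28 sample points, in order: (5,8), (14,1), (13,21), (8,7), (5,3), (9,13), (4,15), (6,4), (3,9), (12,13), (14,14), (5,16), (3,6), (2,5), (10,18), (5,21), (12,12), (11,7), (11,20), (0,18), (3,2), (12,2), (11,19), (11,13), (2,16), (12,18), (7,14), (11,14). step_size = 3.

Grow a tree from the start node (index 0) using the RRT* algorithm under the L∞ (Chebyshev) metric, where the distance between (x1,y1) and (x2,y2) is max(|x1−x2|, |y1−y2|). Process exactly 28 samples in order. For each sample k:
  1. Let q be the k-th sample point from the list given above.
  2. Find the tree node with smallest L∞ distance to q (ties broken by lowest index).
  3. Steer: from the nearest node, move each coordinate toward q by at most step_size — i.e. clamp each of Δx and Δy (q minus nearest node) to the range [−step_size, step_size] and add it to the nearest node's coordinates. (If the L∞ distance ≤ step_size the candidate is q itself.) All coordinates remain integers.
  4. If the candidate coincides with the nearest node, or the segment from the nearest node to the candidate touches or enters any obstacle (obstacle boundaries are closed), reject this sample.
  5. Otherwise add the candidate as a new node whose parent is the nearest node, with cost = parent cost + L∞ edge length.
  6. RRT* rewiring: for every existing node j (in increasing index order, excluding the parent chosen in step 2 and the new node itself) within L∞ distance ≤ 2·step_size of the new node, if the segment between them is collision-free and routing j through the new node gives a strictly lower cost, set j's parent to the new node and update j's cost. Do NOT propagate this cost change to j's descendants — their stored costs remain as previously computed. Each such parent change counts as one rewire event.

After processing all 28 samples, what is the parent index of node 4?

Parent of node 4: 2

1. q=(5,8) nearest=0 d=6 new=(4,5) → blocked by [0,2]×[3,5], reject
2. q=(14,1) nearest=0 d=13 new=(4,1) → add node 1 parent=0 cost=3
3. q=(13,21) nearest=0 d=19 new=(4,5) → blocked by [0,2]×[3,5], reject
4. q=(8,7) nearest=1 d=6 new=(7,4) → add node 2 parent=1 cost=6
5. q=(5,3) nearest=1 d=2 new=(5,3) → add node 3 parent=1 cost=5
6. q=(9,13) nearest=2 d=9 new=(9,7) → add node 4 parent=2 cost=9
7. q=(4,15) nearest=4 d=8 new=(6,10) → blocked by [7,10]×[8,11], reject
8. q=(6,4) nearest=2 d=1 new=(6,4) → add node 5 parent=2 cost=7
9. q=(3,9) nearest=2 d=5 new=(4,7) → add node 6 parent=2 cost=9
10. q=(12,13) nearest=4 d=6 new=(12,10) → blocked by [7,10]×[8,11], reject
11. q=(14,14) nearest=4 d=7 new=(12,10) → blocked by [7,10]×[8,11], reject
12. q=(5,16) nearest=4 d=9 new=(6,10) → blocked by [7,10]×[8,11], reject
13. q=(3,6) nearest=6 d=1 new=(3,6) → add node 7 parent=6 cost=10
14. q=(2,5) nearest=7 d=1 new=(2,5) → blocked by [0,2]×[3,5], reject
15. q=(10,18) nearest=4 d=11 new=(10,10) → blocked by [7,10]×[8,11], reject
16. q=(5,21) nearest=4 d=14 new=(6,10) → blocked by [7,10]×[8,11], reject
17. q=(12,12) nearest=4 d=5 new=(12,10) → blocked by [7,10]×[8,11], reject
18. q=(11,7) nearest=4 d=2 new=(11,7) → blocked by [11,13]×[5,10], reject
19. q=(11,20) nearest=4 d=13 new=(11,10) → blocked by [7,10]×[8,11], reject
20. q=(0,18) nearest=4 d=11 new=(6,10) → blocked by [7,10]×[8,11], reject
21. q=(3,2) nearest=1 d=1 new=(3,2) → add node 8 parent=1 cost=4; rewire 7→8 (8<10)
22. q=(12,2) nearest=2 d=5 new=(10,2) → blocked by [10,13]×[0,2], reject
23. q=(11,19) nearest=4 d=12 new=(11,10) → blocked by [7,10]×[8,11], reject
24. q=(11,13) nearest=4 d=6 new=(11,10) → blocked by [7,10]×[8,11], reject
25. q=(2,16) nearest=4 d=9 new=(6,10) → blocked by [7,10]×[8,11], reject
26. q=(12,18) nearest=4 d=11 new=(12,10) → blocked by [7,10]×[8,11], reject
27. q=(7,14) nearest=4 d=7 new=(7,10) → blocked by [7,10]×[8,11], reject
28. q=(11,14) nearest=4 d=7 new=(11,10) → blocked by [7,10]×[8,11], reject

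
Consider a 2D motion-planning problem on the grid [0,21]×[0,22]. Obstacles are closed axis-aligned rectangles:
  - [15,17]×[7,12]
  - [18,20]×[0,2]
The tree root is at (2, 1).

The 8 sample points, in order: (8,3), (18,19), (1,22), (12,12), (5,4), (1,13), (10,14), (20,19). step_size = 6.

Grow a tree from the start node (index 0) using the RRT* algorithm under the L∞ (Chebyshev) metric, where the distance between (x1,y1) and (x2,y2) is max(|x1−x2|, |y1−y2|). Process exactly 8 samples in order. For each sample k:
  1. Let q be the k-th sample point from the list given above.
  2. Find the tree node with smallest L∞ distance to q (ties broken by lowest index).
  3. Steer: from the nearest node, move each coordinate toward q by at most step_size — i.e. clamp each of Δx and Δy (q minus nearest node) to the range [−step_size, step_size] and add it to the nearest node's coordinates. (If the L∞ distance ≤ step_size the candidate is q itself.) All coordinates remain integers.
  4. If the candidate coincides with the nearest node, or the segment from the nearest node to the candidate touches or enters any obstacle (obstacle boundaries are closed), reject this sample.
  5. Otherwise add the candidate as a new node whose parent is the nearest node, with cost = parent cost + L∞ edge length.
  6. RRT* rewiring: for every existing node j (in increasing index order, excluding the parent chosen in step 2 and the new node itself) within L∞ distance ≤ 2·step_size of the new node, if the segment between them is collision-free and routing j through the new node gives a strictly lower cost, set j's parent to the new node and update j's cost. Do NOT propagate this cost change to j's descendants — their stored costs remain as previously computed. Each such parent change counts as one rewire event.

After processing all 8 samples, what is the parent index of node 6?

1. q=(8,3) nearest=0 d=6 new=(8,3) → add node 1 parent=0 cost=6
2. q=(18,19) nearest=1 d=16 new=(14,9) → add node 2 parent=1 cost=12
3. q=(1,22) nearest=2 d=13 new=(8,15) → add node 3 parent=2 cost=18
4. q=(12,12) nearest=2 d=3 new=(12,12) → add node 4 parent=2 cost=15
5. q=(5,4) nearest=0 d=3 new=(5,4) → add node 5 parent=0 cost=3; rewire 3→5 (14<18); rewire 4→5 (11<15)
6. q=(1,13) nearest=3 d=7 new=(2,13) → add node 6 parent=3 cost=20
7. q=(10,14) nearest=3 d=2 new=(10,14) → add node 7 parent=3 cost=16
8. q=(20,19) nearest=4 d=8 new=(18,18) → add node 8 parent=4 cost=17

Parent of node 6: 3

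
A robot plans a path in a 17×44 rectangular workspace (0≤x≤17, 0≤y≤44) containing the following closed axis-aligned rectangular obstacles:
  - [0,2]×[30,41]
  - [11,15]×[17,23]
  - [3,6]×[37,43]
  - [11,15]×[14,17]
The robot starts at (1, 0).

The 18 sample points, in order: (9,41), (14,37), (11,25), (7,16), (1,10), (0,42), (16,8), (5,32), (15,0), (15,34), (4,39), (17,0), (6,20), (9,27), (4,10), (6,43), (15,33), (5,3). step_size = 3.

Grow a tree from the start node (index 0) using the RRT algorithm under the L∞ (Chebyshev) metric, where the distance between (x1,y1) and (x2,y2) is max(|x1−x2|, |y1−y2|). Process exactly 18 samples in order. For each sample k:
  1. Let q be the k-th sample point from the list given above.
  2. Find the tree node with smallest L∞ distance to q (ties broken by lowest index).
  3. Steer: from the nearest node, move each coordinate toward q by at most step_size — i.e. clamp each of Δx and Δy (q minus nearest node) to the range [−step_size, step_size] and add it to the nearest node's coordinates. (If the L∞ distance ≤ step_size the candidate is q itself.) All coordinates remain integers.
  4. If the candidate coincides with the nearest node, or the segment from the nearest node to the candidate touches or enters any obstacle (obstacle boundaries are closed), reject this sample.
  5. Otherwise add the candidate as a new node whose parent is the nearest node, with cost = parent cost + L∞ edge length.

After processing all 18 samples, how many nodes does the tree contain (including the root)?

1. q=(9,41) nearest=0 d=41 new=(4,3) → add node 1 parent=0 cost=3
2. q=(14,37) nearest=1 d=34 new=(7,6) → add node 2 parent=1 cost=6
3. q=(11,25) nearest=2 d=19 new=(10,9) → add node 3 parent=2 cost=9
4. q=(7,16) nearest=3 d=7 new=(7,12) → add node 4 parent=3 cost=12
5. q=(1,10) nearest=2 d=6 new=(4,9) → add node 5 parent=2 cost=9
6. q=(0,42) nearest=4 d=30 new=(4,15) → add node 6 parent=4 cost=15
7. q=(16,8) nearest=3 d=6 new=(13,8) → add node 7 parent=3 cost=12
8. q=(5,32) nearest=6 d=17 new=(5,18) → add node 8 parent=6 cost=18
9. q=(15,0) nearest=2 d=8 new=(10,3) → add node 9 parent=2 cost=9
10. q=(15,34) nearest=8 d=16 new=(8,21) → add node 10 parent=8 cost=21
11. q=(4,39) nearest=10 d=18 new=(5,24) → add node 11 parent=10 cost=24
12. q=(17,0) nearest=9 d=7 new=(13,0) → add node 12 parent=9 cost=12
13. q=(6,20) nearest=8 d=2 new=(6,20) → add node 13 parent=8 cost=20
14. q=(9,27) nearest=11 d=4 new=(8,27) → add node 14 parent=11 cost=27
15. q=(4,10) nearest=5 d=1 new=(4,10) → add node 15 parent=5 cost=10
16. q=(6,43) nearest=14 d=16 new=(6,30) → add node 16 parent=14 cost=30
17. q=(15,33) nearest=14 d=7 new=(11,30) → add node 17 parent=14 cost=30
18. q=(5,3) nearest=1 d=1 new=(5,3) → add node 18 parent=1 cost=4

Node count: 19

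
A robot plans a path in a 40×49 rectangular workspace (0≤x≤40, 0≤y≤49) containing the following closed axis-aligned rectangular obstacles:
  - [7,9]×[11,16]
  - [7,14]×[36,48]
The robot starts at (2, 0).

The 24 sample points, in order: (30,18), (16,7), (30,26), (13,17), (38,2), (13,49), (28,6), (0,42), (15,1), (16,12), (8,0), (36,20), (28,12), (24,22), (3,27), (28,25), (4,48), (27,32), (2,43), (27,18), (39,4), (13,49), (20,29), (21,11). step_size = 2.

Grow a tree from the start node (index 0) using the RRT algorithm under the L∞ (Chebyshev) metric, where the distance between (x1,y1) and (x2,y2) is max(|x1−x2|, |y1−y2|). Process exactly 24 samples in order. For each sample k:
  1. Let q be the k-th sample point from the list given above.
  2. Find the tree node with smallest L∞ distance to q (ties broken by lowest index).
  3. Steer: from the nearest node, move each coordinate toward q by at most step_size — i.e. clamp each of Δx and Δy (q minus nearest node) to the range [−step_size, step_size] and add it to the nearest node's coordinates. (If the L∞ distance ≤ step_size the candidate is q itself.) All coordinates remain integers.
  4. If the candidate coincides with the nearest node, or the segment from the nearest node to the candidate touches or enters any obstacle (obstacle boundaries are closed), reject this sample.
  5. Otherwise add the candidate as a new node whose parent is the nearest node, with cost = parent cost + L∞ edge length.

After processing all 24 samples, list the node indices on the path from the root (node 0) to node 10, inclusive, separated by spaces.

Path: 0 1 2 3 4 6 10

1. q=(30,18) nearest=0 d=28 new=(4,2) → add node 1 parent=0 cost=2
2. q=(16,7) nearest=1 d=12 new=(6,4) → add node 2 parent=1 cost=4
3. q=(30,26) nearest=2 d=24 new=(8,6) → add node 3 parent=2 cost=6
4. q=(13,17) nearest=3 d=11 new=(10,8) → add node 4 parent=3 cost=8
5. q=(38,2) nearest=4 d=28 new=(12,6) → add node 5 parent=4 cost=10
6. q=(13,49) nearest=4 d=41 new=(12,10) → add node 6 parent=4 cost=10
7. q=(28,6) nearest=5 d=16 new=(14,6) → add node 7 parent=5 cost=12
8. q=(0,42) nearest=6 d=32 new=(10,12) → add node 8 parent=6 cost=12
9. q=(15,1) nearest=5 d=5 new=(14,4) → add node 9 parent=5 cost=12
10. q=(16,12) nearest=6 d=4 new=(14,12) → add node 10 parent=6 cost=12
11. q=(8,0) nearest=1 d=4 new=(6,0) → add node 11 parent=1 cost=4
12. q=(36,20) nearest=7 d=22 new=(16,8) → add node 12 parent=7 cost=14
13. q=(28,12) nearest=12 d=12 new=(18,10) → add node 13 parent=12 cost=16
14. q=(24,22) nearest=10 d=10 new=(16,14) → add node 14 parent=10 cost=14
15. q=(3,27) nearest=14 d=13 new=(14,16) → add node 15 parent=14 cost=16
16. q=(28,25) nearest=14 d=12 new=(18,16) → add node 16 parent=14 cost=16
17. q=(4,48) nearest=15 d=32 new=(12,18) → add node 17 parent=15 cost=18
18. q=(27,32) nearest=17 d=15 new=(14,20) → add node 18 parent=17 cost=20
19. q=(2,43) nearest=18 d=23 new=(12,22) → add node 19 parent=18 cost=22
20. q=(27,18) nearest=13 d=9 new=(20,12) → add node 20 parent=13 cost=18
21. q=(39,4) nearest=20 d=19 new=(22,10) → add node 21 parent=20 cost=20
22. q=(13,49) nearest=19 d=27 new=(13,24) → add node 22 parent=19 cost=24
23. q=(20,29) nearest=22 d=7 new=(15,26) → add node 23 parent=22 cost=26
24. q=(21,11) nearest=20 d=1 new=(21,11) → add node 24 parent=20 cost=19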